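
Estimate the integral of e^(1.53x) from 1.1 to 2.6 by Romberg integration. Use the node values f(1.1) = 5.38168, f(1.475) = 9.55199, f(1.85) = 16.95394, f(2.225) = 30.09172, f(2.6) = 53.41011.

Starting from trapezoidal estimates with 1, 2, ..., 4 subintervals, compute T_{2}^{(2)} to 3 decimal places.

31.393

T_{0}^{(0)} (trapezoid, 1 panel, h=1.5000): 44.09384
T_{1}^{(0)} (trapezoid, 2 panels, h=0.7500): 34.76238
T_{2}^{(0)} (trapezoid, 4 panels, h=0.3750): 32.24758
T_{1}^{(1)} = 34.76238 + (34.76238 − 44.09384)/3 = 31.65189
T_{2}^{(1)} = 32.24758 + (32.24758 − 34.76238)/3 = 31.40931
T_{2}^{(2)} = 31.40931 + (31.40931 − 31.65189)/15 = 31.39314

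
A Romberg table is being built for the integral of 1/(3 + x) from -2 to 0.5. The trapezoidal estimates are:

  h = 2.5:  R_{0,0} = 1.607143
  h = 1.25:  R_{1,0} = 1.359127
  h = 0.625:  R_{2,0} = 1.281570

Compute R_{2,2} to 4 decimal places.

1.2543

R_{1,1} = (4·1.359127 − 1.607143) / 3 = 1.276455
R_{2,1} = (4·1.281570 − 1.359127) / 3 = 1.255718
R_{2,2} = 1.255718 + (1.255718 − 1.276455)/15 = 1.254336
(Column j=1 coincides with Simpson's rule on the same nodes.)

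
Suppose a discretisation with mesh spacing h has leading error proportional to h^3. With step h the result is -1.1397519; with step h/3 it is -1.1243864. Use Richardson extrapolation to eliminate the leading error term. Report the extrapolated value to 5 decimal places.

-1.12380

Extrapolated value = (27·A(h/3) − A(h)) / (27 − 1)
= (27·(-1.1243864) − (-1.1397519)) / 26
= -29.2186809 / 26 = -1.1237954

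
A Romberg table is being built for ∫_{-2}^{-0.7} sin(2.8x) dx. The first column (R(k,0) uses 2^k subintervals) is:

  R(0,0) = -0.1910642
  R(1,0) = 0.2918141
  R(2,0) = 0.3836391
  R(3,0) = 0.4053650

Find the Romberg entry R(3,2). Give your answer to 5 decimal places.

Richardson extrapolation on the trapezoidal column (denominator 4−1=3):
R(2,1) = (4·0.3836391 − 0.2918141) / 3 = 0.4142474
R(3,1) = 0.4053650 + (0.4053650 − 0.3836391)/3 = 0.4126070
R(3,2) = 0.4126070 + (0.4126070 − 0.4142474)/15 = 0.4124976

0.41250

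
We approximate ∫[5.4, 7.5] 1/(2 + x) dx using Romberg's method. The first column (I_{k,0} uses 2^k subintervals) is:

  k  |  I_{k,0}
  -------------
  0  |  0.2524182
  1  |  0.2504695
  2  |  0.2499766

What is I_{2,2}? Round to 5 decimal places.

Richardson extrapolation on the trapezoidal column (denominator 4−1=3):
I_{1,1} = 0.2504695 + (0.2504695 − 0.2524182)/3 = 0.2498199
I_{2,1} = (4·0.2499766 − 0.2504695) / 3 = 0.2498123
I_{2,2} = (16·0.2498123 − 0.2498199) / 15 = 0.2498118
(Column j=1 coincides with Simpson's rule on the same nodes.)

0.24981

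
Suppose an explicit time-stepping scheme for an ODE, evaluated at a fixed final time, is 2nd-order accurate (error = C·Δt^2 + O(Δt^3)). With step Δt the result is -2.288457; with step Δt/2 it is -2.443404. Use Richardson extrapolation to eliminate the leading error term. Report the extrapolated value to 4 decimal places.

-2.4951

Extrapolated value = (4·A(Δt/2) − A(Δt)) / (4 − 1)
= (4·(-2.443404) − (-2.288457)) / 3
= -7.485159 / 3 = -2.495053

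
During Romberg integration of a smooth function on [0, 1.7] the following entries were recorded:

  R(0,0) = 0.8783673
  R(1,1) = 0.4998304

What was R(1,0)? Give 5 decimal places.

0.59446

From R(1,1) = (4·R(1,0) − R(0,0))/3, solve for R(1,0):
4·R(1,0) = 3·0.4998304 + 0.8783673 = 2.3778585
R(1,0) = 0.5944646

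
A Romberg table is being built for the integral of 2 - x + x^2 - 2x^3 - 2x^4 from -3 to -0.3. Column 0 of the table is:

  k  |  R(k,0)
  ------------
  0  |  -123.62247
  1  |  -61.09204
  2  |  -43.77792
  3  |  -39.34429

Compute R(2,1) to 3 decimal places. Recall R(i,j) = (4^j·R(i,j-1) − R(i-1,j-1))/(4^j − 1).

Richardson extrapolation on the trapezoidal column (denominator 4−1=3):
R(2,1) = -43.77792 + (-43.77792 − (-61.09204))/3 = -38.00655

-38.007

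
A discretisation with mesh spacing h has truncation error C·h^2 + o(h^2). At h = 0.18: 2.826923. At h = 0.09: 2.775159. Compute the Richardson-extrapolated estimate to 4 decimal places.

Extrapolated value = (4·A(h/2) − A(h)) / (4 − 1)
= (4·2.775159 − 2.826923) / 3
= 8.273713 / 3 = 2.757904

2.7579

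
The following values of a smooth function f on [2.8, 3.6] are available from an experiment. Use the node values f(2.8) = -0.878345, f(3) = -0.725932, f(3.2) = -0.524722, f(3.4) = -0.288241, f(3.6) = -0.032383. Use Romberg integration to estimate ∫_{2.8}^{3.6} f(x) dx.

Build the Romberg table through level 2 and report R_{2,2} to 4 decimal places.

-0.4011

R_{0,0} (trapezoid, 1 panel, h=0.8000): -0.364291
R_{1,0} (trapezoid, 2 panels, h=0.4000): -0.392034
R_{2,0} (trapezoid, 4 panels, h=0.2000): -0.398852
R_{1,1} = -0.392034 + (-0.392034 − (-0.364291))/3 = -0.401282
R_{2,1} = -0.398852 + (-0.398852 − (-0.392034))/3 = -0.401125
R_{2,2} = -0.401125 + (-0.401125 − (-0.401282))/15 = -0.401115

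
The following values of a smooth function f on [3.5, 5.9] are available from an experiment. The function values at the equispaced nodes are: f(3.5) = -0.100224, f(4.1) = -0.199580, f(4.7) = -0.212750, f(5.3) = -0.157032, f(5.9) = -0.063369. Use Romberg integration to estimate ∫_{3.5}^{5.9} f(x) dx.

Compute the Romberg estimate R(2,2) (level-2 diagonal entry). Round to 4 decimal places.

R(0,0) (trapezoid, 1 panel, h=2.4000): -0.196312
R(1,0) (trapezoid, 2 panels, h=1.2000): -0.353456
R(2,0) (trapezoid, 4 panels, h=0.6000): -0.390695
R(1,1) = -0.353456 + (-0.353456 − (-0.196312))/3 = -0.405837
R(2,1) = -0.390695 + (-0.390695 − (-0.353456))/3 = -0.403108
R(2,2) = -0.403108 + (-0.403108 − (-0.405837))/15 = -0.402926

-0.4029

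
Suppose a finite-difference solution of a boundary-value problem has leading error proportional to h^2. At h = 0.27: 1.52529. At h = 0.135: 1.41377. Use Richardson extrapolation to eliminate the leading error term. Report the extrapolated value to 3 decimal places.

Extrapolated value = (4·A(h/2) − A(h)) / (4 − 1)
= (4·1.41377 − 1.52529) / 3
= 4.12979 / 3 = 1.37660

1.377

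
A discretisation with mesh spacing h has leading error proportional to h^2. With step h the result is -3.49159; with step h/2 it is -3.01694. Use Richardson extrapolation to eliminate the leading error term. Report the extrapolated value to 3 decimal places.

-2.859

Extrapolated value = (4·A(h/2) − A(h)) / (4 − 1)
= (4·(-3.01694) − (-3.49159)) / 3
= -8.57617 / 3 = -2.85872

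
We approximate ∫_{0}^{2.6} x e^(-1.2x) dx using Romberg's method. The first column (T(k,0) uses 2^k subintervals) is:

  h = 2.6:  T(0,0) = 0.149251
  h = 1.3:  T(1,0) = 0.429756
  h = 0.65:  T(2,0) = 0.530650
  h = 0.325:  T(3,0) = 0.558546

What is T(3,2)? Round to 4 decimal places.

0.5681

Richardson extrapolation on the trapezoidal column (denominator 4−1=3):
T(2,1) = 0.530650 + (0.530650 − 0.429756)/3 = 0.564281
T(3,1) = (4·0.558546 − 0.530650) / 3 = 0.567845
T(3,2) = 0.567845 + (0.567845 − 0.564281)/15 = 0.568083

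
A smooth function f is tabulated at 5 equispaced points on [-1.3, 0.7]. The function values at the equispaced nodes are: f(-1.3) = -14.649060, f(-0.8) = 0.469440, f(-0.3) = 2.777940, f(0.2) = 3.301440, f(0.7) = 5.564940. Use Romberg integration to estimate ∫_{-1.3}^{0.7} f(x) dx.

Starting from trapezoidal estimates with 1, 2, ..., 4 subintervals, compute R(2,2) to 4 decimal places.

2.0092

R(0,0) (trapezoid, 1 panel, h=2.0000): -9.084120
R(1,0) (trapezoid, 2 panels, h=1.0000): -1.764120
R(2,0) (trapezoid, 4 panels, h=0.5000): 1.003380
R(1,1) = -1.764120 + (-1.764120 − (-9.084120))/3 = 0.675880
R(2,1) = 1.003380 + (1.003380 − (-1.764120))/3 = 1.925880
R(2,2) = 1.925880 + (1.925880 − 0.675880)/15 = 2.009213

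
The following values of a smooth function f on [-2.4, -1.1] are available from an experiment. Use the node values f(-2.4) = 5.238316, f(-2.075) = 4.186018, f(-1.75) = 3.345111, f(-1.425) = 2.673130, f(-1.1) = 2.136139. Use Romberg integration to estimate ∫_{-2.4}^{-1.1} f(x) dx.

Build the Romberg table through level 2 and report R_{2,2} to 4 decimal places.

R_{0,0} (trapezoid, 1 panel, h=1.3000): 4.793396
R_{1,0} (trapezoid, 2 panels, h=0.6500): 4.571020
R_{2,0} (trapezoid, 4 panels, h=0.3250): 4.514733
R_{1,1} = 4.571020 + (4.571020 − 4.793396)/3 = 4.496895
R_{2,1} = 4.514733 + (4.514733 − 4.571020)/3 = 4.495971
R_{2,2} = 4.495971 + (4.495971 − 4.496895)/15 = 4.495909

4.4959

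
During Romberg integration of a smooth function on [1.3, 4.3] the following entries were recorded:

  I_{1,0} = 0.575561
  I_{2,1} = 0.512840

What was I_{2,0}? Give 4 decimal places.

From I_{2,1} = (4·I_{2,0} − I_{1,0})/3, solve for I_{2,0}:
4·I_{2,0} = 3·0.512840 + 0.575561 = 2.114081
I_{2,0} = 0.528520

0.5285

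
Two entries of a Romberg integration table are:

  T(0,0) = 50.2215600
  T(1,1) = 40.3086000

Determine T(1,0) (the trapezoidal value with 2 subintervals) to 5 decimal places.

From T(1,1) = (4·T(1,0) − T(0,0))/3, solve for T(1,0):
4·T(1,0) = 3·40.3086000 + 50.2215600 = 171.1473600
T(1,0) = 42.7868400

42.78684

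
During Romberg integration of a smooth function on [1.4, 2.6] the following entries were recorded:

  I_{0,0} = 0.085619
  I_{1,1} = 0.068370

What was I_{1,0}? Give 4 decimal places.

0.0727

From I_{1,1} = (4·I_{1,0} − I_{0,0})/3, solve for I_{1,0}:
4·I_{1,0} = 3·0.068370 + 0.085619 = 0.290729
I_{1,0} = 0.072682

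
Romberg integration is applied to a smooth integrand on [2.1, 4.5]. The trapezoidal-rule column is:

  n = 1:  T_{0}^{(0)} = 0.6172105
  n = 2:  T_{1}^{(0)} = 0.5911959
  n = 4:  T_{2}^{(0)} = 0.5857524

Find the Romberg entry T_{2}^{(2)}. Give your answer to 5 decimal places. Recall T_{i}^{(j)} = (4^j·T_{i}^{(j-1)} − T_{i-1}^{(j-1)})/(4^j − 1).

Richardson extrapolation on the trapezoidal column (denominator 4−1=3):
T_{1}^{(1)} = 0.5911959 + (0.5911959 − 0.6172105)/3 = 0.5825244
T_{2}^{(1)} = 0.5857524 + (0.5857524 − 0.5911959)/3 = 0.5839379
T_{2}^{(2)} = 0.5839379 + (0.5839379 − 0.5825244)/15 = 0.5840321
(Column j=1 coincides with Simpson's rule on the same nodes.)

0.58403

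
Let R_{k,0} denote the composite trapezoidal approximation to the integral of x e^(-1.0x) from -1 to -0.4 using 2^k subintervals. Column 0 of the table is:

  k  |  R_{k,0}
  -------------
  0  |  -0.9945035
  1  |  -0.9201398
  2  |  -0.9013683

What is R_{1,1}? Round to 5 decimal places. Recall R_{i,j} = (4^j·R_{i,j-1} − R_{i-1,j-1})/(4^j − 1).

Richardson extrapolation on the trapezoidal column (denominator 4−1=3):
R_{1,1} = (4·(-0.9201398) − (-0.9945035)) / 3 = -0.8953519

-0.89535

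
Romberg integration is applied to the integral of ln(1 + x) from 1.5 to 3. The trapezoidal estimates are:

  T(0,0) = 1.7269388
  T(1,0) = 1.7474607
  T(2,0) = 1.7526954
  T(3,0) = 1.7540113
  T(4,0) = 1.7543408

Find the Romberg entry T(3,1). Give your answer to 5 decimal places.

1.75445

T(3,1) = (4·1.7540113 − 1.7526954) / 3 = 1.7544499
(Column j=1 coincides with Simpson's rule on the same nodes.)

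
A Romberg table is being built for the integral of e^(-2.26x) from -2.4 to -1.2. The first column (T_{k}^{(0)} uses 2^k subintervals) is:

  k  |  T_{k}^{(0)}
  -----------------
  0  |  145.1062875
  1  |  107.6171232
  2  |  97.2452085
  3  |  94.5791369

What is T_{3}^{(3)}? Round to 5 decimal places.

T_{1}^{(1)} = 107.6171232 + (107.6171232 − 145.1062875)/3 = 95.1207351
T_{2}^{(1)} = 97.2452085 + (97.2452085 − 107.6171232)/3 = 93.7879036
T_{3}^{(1)} = (4·94.5791369 − 97.2452085) / 3 = 93.6904464
T_{2}^{(2)} = (16·93.7879036 − 95.1207351) / 15 = 93.6990482
T_{3}^{(2)} = 93.6904464 + (93.6904464 − 93.7879036)/15 = 93.6839493
T_{3}^{(3)} = (64·93.6839493 − 93.6990482) / 63 = 93.6837096

93.68371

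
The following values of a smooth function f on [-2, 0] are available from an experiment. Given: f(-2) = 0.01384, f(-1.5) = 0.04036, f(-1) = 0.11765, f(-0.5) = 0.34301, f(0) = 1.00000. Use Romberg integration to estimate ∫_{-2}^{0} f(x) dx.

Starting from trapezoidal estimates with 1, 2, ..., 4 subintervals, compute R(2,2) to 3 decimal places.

0.462

R(0,0) (trapezoid, 1 panel, h=2.0000): 1.01384
R(1,0) (trapezoid, 2 panels, h=1.0000): 0.62457
R(2,0) (trapezoid, 4 panels, h=0.5000): 0.50397
R(1,1) = 0.62457 + (0.62457 − 1.01384)/3 = 0.49481
R(2,1) = 0.50397 + (0.50397 − 0.62457)/3 = 0.46377
R(2,2) = 0.46377 + (0.46377 − 0.49481)/15 = 0.46170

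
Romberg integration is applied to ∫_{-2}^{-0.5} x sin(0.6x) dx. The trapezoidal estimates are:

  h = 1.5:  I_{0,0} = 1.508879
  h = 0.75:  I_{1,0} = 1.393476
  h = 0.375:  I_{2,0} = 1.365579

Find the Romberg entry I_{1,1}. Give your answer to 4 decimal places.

1.3550

Richardson extrapolation on the trapezoidal column (denominator 4−1=3):
I_{1,1} = (4·1.393476 − 1.508879) / 3 = 1.355008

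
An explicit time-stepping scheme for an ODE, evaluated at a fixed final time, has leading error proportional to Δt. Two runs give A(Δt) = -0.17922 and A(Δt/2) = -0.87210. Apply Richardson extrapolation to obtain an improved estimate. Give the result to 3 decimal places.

-1.565

The leading error scales as Δt; refining by a factor of 2 reduces it by 2^1 = 2.
Extrapolated value = (2·A(Δt/2) − A(Δt)) / (2 − 1)
= (2·(-0.87210) − (-0.17922)) / 1
= -1.56498 / 1 = -1.56498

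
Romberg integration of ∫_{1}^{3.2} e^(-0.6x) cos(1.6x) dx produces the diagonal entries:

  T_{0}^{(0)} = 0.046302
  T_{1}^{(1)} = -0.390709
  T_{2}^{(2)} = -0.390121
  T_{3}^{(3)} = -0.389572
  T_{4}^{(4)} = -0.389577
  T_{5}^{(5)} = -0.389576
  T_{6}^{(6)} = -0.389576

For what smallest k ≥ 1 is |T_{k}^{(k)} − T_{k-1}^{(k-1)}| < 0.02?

|T_{1}^{(1)} − T_{0}^{(0)}| = 0.437011 ≥ 0.02
|T_{2}^{(2)} − T_{1}^{(1)}| = 0.000588 < 0.02

k = 2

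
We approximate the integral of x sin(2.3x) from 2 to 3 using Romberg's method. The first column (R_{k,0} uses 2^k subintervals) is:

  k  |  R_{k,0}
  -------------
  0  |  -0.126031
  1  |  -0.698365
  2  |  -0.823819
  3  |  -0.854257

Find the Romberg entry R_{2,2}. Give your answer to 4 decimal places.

-0.8641

Richardson extrapolation on the trapezoidal column (denominator 4−1=3):
R_{1,1} = -0.698365 + (-0.698365 − (-0.126031))/3 = -0.889143
R_{2,1} = (4·(-0.823819) − (-0.698365)) / 3 = -0.865637
R_{2,2} = -0.865637 + (-0.865637 − (-0.889143))/15 = -0.864070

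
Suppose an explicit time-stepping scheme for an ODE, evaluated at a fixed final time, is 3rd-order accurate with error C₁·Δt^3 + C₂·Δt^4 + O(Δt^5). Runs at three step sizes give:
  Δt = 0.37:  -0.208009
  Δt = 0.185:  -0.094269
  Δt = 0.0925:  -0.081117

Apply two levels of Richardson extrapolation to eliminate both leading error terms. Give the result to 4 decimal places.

-0.0793

First eliminate the Δt^3 term (factor 2^3 = 8):
  B₁ = (8·(-0.094269) − (-0.208009))/7 = -0.078020
  B₂ = (8·(-0.081117) − (-0.094269))/7 = -0.079238
Then eliminate the Δt^4 term (factor 2^4 = 16):
  (16·(-0.079238) − (-0.078020))/15 = -0.079319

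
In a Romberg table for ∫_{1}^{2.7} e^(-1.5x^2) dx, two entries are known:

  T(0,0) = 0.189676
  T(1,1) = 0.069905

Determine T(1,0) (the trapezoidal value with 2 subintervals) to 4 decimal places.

0.0998

From T(1,1) = (4·T(1,0) − T(0,0))/3, solve for T(1,0):
4·T(1,0) = 3·0.069905 + 0.189676 = 0.399391
T(1,0) = 0.099848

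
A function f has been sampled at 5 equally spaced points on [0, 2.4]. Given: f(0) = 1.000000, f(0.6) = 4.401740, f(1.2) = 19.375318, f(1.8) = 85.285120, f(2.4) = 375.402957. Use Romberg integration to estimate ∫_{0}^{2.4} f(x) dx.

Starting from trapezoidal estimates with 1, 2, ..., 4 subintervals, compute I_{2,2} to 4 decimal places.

152.9948

I_{0,0} (trapezoid, 1 panel, h=2.4000): 451.683548
I_{1,0} (trapezoid, 2 panels, h=1.2000): 249.092156
I_{2,0} (trapezoid, 4 panels, h=0.6000): 178.358194
I_{1,1} = 249.092156 + (249.092156 − 451.683548)/3 = 181.561692
I_{2,1} = 178.358194 + (178.358194 − 249.092156)/3 = 154.780207
I_{2,2} = 154.780207 + (154.780207 − 181.561692)/15 = 152.994775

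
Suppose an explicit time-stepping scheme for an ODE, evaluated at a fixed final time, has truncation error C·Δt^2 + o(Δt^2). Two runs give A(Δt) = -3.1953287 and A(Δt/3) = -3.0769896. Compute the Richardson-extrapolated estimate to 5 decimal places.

-3.06220

The leading error scales as Δt^2; refining by a factor of 3 reduces it by 3^2 = 9.
Extrapolated value = (9·A(Δt/3) − A(Δt)) / (9 − 1)
= (9·(-3.0769896) − (-3.1953287)) / 8
= -24.4975777 / 8 = -3.0621972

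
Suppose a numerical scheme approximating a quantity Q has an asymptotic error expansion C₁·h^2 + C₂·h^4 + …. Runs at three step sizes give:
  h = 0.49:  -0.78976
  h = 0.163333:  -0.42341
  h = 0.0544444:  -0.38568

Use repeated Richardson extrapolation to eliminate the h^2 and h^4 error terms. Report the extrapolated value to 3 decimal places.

-0.381

First eliminate the h^2 term (factor 3^2 = 9):
  B₁ = (9·(-0.42341) − (-0.78976))/8 = -0.37762
  B₂ = (9·(-0.38568) − (-0.42341))/8 = -0.38096
Then eliminate the h^4 term (factor 3^4 = 81):
  (81·(-0.38096) − (-0.37762))/80 = -0.38100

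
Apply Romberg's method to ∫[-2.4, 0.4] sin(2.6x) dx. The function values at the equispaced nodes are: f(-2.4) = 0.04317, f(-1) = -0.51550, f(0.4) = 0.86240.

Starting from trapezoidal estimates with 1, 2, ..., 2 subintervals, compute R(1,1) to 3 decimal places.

R(0,0) (trapezoid, 1 panel, h=2.8000): 1.26780
R(1,0) (trapezoid, 2 panels, h=1.4000): -0.08780
R(1,1) = -0.08780 + (-0.08780 − 1.26780)/3 = -0.53967

-0.540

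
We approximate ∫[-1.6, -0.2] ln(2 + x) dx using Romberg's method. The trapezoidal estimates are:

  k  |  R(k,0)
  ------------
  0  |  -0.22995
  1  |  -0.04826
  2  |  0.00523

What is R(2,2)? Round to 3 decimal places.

Richardson extrapolation on the trapezoidal column (denominator 4−1=3):
R(1,1) = (4·(-0.04826) − (-0.22995)) / 3 = 0.01230
R(2,1) = (4·0.00523 − (-0.04826)) / 3 = 0.02306
R(2,2) = 0.02306 + (0.02306 − 0.01230)/15 = 0.02378

0.024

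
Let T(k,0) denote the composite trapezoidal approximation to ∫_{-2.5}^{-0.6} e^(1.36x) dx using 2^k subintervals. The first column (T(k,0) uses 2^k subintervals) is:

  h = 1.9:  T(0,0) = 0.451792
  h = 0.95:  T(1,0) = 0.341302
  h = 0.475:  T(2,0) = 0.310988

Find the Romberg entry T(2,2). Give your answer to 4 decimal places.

0.3006

T(1,1) = (4·0.341302 − 0.451792) / 3 = 0.304472
T(2,1) = 0.310988 + (0.310988 − 0.341302)/3 = 0.300883
T(2,2) = (16·0.300883 − 0.304472) / 15 = 0.300644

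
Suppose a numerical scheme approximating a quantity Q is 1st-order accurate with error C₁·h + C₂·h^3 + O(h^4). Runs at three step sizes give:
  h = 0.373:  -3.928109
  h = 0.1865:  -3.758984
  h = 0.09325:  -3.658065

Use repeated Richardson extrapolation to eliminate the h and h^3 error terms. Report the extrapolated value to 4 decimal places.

-3.5525

First eliminate the h term (factor 2^1 = 2):
  B₁ = (2·(-3.758984) − (-3.928109))/1 = -3.589859
  B₂ = (2·(-3.658065) − (-3.758984))/1 = -3.557146
Then eliminate the h^3 term (factor 2^3 = 8):
  (8·(-3.557146) − (-3.589859))/7 = -3.552473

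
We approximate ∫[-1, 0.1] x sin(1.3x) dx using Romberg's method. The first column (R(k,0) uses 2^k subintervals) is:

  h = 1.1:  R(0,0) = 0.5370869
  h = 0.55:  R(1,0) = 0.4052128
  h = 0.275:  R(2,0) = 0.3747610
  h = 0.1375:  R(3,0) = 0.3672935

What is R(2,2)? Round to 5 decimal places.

0.36483

Richardson extrapolation on the trapezoidal column (denominator 4−1=3):
R(1,1) = (4·0.4052128 − 0.5370869) / 3 = 0.3612548
R(2,1) = (4·0.3747610 − 0.4052128) / 3 = 0.3646104
R(2,2) = (16·0.3646104 − 0.3612548) / 15 = 0.3648341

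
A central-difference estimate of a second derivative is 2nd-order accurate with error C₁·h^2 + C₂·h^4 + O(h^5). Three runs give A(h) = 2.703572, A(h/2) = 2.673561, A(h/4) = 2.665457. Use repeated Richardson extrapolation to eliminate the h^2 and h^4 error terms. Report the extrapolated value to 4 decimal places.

2.6627

First eliminate the h^2 term (factor 2^2 = 4):
  B₁ = (4·2.673561 − 2.703572)/3 = 2.663557
  B₂ = (4·2.665457 − 2.673561)/3 = 2.662756
Then eliminate the h^4 term (factor 2^4 = 16):
  (16·2.662756 − 2.663557)/15 = 2.662703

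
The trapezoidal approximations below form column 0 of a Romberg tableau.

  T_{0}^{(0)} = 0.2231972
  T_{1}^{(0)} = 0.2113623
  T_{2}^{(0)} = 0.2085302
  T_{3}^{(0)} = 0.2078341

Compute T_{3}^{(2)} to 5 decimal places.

T_{2}^{(1)} = 0.2085302 + (0.2085302 − 0.2113623)/3 = 0.2075862
T_{3}^{(1)} = 0.2078341 + (0.2078341 − 0.2085302)/3 = 0.2076021
T_{3}^{(2)} = (16·0.2076021 − 0.2075862) / 15 = 0.2076032
(Column j=1 coincides with Simpson's rule on the same nodes.)

0.20760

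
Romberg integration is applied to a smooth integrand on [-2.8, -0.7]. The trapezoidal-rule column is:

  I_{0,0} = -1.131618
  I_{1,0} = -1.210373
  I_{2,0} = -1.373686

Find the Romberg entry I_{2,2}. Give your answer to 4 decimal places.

I_{1,1} = (4·(-1.210373) − (-1.131618)) / 3 = -1.236625
I_{2,1} = -1.373686 + (-1.373686 − (-1.210373))/3 = -1.428124
I_{2,2} = (16·(-1.428124) − (-1.236625)) / 15 = -1.440891

-1.4409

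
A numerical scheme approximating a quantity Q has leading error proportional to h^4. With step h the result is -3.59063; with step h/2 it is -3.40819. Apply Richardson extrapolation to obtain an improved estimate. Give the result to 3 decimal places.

-3.396

The leading error scales as h^4; refining by a factor of 2 reduces it by 2^4 = 16.
Extrapolated value = (16·A(h/2) − A(h)) / (16 − 1)
= (16·(-3.40819) − (-3.59063)) / 15
= -50.94041 / 15 = -3.39603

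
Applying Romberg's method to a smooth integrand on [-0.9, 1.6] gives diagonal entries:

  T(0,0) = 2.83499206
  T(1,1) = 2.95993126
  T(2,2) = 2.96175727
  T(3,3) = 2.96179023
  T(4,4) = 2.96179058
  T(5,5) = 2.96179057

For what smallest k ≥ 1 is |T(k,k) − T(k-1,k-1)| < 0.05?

k = 2

|T(1,1) − T(0,0)| = 0.12493920 ≥ 0.05
|T(2,2) − T(1,1)| = 0.00182601 < 0.05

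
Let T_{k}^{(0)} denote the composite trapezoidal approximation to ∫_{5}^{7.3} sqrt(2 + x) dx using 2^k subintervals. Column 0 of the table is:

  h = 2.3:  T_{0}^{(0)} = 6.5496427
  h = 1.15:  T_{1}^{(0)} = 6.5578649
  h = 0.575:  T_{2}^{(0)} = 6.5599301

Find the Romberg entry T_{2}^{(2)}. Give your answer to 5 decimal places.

T_{1}^{(1)} = 6.5578649 + (6.5578649 − 6.5496427)/3 = 6.5606056
T_{2}^{(1)} = 6.5599301 + (6.5599301 − 6.5578649)/3 = 6.5606185
T_{2}^{(2)} = (16·6.5606185 − 6.5606056) / 15 = 6.5606194

6.56062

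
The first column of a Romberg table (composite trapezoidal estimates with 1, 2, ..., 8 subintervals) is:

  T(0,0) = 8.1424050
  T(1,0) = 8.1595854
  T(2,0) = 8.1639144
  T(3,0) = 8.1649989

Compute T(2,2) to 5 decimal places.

T(1,1) = 8.1595854 + (8.1595854 − 8.1424050)/3 = 8.1653122
T(2,1) = 8.1639144 + (8.1639144 − 8.1595854)/3 = 8.1653574
T(2,2) = 8.1653574 + (8.1653574 − 8.1653122)/15 = 8.1653604

8.16536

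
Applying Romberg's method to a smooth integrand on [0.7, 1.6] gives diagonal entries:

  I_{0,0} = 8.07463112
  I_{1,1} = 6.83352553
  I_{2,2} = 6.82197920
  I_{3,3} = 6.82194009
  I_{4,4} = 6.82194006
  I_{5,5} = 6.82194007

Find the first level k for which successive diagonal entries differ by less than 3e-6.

k = 4

|I_{1,1} − I_{0,0}| = 1.24110559 ≥ 3e-6
|I_{2,2} − I_{1,1}| = 0.01154633 ≥ 3e-6
|I_{3,3} − I_{2,2}| = 0.00003911 ≥ 3e-6
|I_{4,4} − I_{3,3}| = 0.00000003 < 3e-6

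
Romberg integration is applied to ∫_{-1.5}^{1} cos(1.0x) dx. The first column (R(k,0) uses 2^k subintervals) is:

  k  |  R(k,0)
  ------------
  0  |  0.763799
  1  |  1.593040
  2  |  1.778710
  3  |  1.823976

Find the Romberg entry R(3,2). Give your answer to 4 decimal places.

Richardson extrapolation on the trapezoidal column (denominator 4−1=3):
R(2,1) = 1.778710 + (1.778710 − 1.593040)/3 = 1.840600
R(3,1) = (4·1.823976 − 1.778710) / 3 = 1.839065
R(3,2) = (16·1.839065 − 1.840600) / 15 = 1.838963

1.8390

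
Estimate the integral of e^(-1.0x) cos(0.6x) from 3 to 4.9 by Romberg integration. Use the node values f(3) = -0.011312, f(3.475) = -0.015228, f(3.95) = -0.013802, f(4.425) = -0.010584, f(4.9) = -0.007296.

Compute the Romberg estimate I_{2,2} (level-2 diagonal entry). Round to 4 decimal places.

I_{0,0} (trapezoid, 1 panel, h=1.9000): -0.017678
I_{1,0} (trapezoid, 2 panels, h=0.9500): -0.021951
I_{2,0} (trapezoid, 4 panels, h=0.4750): -0.023236
I_{1,1} = -0.021951 + (-0.021951 − (-0.017678))/3 = -0.023375
I_{2,1} = -0.023236 + (-0.023236 − (-0.021951))/3 = -0.023664
I_{2,2} = -0.023664 + (-0.023664 − (-0.023375))/15 = -0.023683

-0.0237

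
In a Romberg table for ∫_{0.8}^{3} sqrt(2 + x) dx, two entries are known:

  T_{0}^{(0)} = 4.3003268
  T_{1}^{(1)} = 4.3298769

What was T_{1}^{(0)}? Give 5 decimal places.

4.32249

From T_{1}^{(1)} = (4·T_{1}^{(0)} − T_{0}^{(0)})/3, solve for T_{1}^{(0)}:
4·T_{1}^{(0)} = 3·4.3298769 + 4.3003268 = 17.2899575
T_{1}^{(0)} = 4.3224894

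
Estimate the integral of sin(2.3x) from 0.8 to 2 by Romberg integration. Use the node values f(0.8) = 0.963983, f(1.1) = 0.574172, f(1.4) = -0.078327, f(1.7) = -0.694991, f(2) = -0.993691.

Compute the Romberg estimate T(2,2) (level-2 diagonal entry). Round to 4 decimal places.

-0.0669

T(0,0) (trapezoid, 1 panel, h=1.2000): -0.017825
T(1,0) (trapezoid, 2 panels, h=0.6000): -0.055909
T(2,0) (trapezoid, 4 panels, h=0.3000): -0.064200
T(1,1) = -0.055909 + (-0.055909 − (-0.017825))/3 = -0.068604
T(2,1) = -0.064200 + (-0.064200 − (-0.055909))/3 = -0.066964
T(2,2) = -0.066964 + (-0.066964 − (-0.068604))/15 = -0.066855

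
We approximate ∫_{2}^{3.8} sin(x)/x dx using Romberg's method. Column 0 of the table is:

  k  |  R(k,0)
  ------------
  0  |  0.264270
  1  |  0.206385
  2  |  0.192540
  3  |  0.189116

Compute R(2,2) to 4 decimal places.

0.1880

R(1,1) = (4·0.206385 − 0.264270) / 3 = 0.187090
R(2,1) = (4·0.192540 − 0.206385) / 3 = 0.187925
R(2,2) = 0.187925 + (0.187925 − 0.187090)/15 = 0.187981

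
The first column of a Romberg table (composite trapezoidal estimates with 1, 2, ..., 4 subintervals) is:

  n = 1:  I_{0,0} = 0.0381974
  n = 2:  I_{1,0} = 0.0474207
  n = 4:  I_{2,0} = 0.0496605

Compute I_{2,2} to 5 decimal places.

0.05040

Richardson extrapolation on the trapezoidal column (denominator 4−1=3):
I_{1,1} = 0.0474207 + (0.0474207 − 0.0381974)/3 = 0.0504951
I_{2,1} = (4·0.0496605 − 0.0474207) / 3 = 0.0504071
I_{2,2} = (16·0.0504071 − 0.0504951) / 15 = 0.0504012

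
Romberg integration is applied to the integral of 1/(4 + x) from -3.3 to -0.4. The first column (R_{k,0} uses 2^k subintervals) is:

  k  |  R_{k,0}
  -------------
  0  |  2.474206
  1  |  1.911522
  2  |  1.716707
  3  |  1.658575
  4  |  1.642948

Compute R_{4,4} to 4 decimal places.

1.6376

Richardson extrapolation on the trapezoidal column (denominator 4−1=3):
R_{1,1} = (4·1.911522 − 2.474206) / 3 = 1.723961
R_{2,1} = (4·1.716707 − 1.911522) / 3 = 1.651769
R_{3,1} = 1.658575 + (1.658575 − 1.716707)/3 = 1.639198
R_{4,1} = (4·1.642948 − 1.658575) / 3 = 1.637739
R_{2,2} = 1.651769 + (1.651769 − 1.723961)/15 = 1.646956
R_{3,2} = (16·1.639198 − 1.651769) / 15 = 1.638360
R_{4,2} = 1.637739 + (1.637739 − 1.639198)/15 = 1.637642
R_{3,3} = (64·1.638360 − 1.646956) / 63 = 1.638224
R_{4,3} = 1.637642 + (1.637642 − 1.638360)/63 = 1.637631
R_{4,4} = (256·1.637631 − 1.638224) / 255 = 1.637629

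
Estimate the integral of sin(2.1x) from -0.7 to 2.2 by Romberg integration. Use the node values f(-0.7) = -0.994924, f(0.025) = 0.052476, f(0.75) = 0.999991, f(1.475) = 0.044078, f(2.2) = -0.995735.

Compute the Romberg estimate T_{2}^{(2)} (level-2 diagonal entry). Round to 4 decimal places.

T_{0}^{(0)} (trapezoid, 1 panel, h=2.9000): -2.886456
T_{1}^{(0)} (trapezoid, 2 panels, h=1.4500): 0.006759
T_{2}^{(0)} (trapezoid, 4 panels, h=0.7250): 0.073381
T_{1}^{(1)} = 0.006759 + (0.006759 − (-2.886456))/3 = 0.971164
T_{2}^{(1)} = 0.073381 + (0.073381 − 0.006759)/3 = 0.095588
T_{2}^{(2)} = 0.095588 + (0.095588 − 0.971164)/15 = 0.037216

0.0372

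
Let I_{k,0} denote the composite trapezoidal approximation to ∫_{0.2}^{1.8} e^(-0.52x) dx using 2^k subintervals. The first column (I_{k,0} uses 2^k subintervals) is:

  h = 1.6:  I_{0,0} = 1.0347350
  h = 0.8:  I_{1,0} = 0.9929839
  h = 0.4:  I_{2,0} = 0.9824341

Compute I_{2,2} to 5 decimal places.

0.97891

Richardson extrapolation on the trapezoidal column (denominator 4−1=3):
I_{1,1} = (4·0.9929839 − 1.0347350) / 3 = 0.9790669
I_{2,1} = (4·0.9824341 − 0.9929839) / 3 = 0.9789175
I_{2,2} = (16·0.9789175 − 0.9790669) / 15 = 0.9789075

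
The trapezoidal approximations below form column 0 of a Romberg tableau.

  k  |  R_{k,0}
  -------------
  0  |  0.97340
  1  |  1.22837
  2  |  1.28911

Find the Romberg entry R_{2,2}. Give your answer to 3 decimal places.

Richardson extrapolation on the trapezoidal column (denominator 4−1=3):
R_{1,1} = (4·1.22837 − 0.97340) / 3 = 1.31336
R_{2,1} = 1.28911 + (1.28911 − 1.22837)/3 = 1.30936
R_{2,2} = 1.30936 + (1.30936 − 1.31336)/15 = 1.30909

1.309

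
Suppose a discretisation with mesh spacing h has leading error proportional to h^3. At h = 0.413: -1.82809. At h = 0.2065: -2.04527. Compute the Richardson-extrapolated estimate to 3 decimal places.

-2.076

The leading error scales as h^3; refining by a factor of 2 reduces it by 2^3 = 8.
Extrapolated value = (8·A(h/2) − A(h)) / (8 − 1)
= (8·(-2.04527) − (-1.82809)) / 7
= -14.53407 / 7 = -2.07630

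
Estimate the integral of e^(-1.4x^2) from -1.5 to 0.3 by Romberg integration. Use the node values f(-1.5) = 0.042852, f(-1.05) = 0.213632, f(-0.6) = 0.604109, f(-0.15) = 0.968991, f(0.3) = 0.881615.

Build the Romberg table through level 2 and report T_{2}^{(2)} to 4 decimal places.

T_{0}^{(0)} (trapezoid, 1 panel, h=1.8000): 0.832020
T_{1}^{(0)} (trapezoid, 2 panels, h=0.9000): 0.959708
T_{2}^{(0)} (trapezoid, 4 panels, h=0.4500): 1.012034
T_{1}^{(1)} = 0.959708 + (0.959708 − 0.832020)/3 = 1.002271
T_{2}^{(1)} = 1.012034 + (1.012034 − 0.959708)/3 = 1.029476
T_{2}^{(2)} = 1.029476 + (1.029476 − 1.002271)/15 = 1.031290

1.0313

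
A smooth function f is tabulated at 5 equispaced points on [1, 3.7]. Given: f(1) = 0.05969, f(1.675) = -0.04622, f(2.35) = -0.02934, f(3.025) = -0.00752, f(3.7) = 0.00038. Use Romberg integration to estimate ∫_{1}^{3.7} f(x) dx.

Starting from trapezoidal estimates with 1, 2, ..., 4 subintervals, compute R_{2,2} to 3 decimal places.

R_{0,0} (trapezoid, 1 panel, h=2.7000): 0.08109
R_{1,0} (trapezoid, 2 panels, h=1.3500): 0.00094
R_{2,0} (trapezoid, 4 panels, h=0.6750): -0.03581
R_{1,1} = 0.00094 + (0.00094 − 0.08109)/3 = -0.02578
R_{2,1} = -0.03581 + (-0.03581 − 0.00094)/3 = -0.04806
R_{2,2} = -0.04806 + (-0.04806 − (-0.02578))/15 = -0.04955

-0.050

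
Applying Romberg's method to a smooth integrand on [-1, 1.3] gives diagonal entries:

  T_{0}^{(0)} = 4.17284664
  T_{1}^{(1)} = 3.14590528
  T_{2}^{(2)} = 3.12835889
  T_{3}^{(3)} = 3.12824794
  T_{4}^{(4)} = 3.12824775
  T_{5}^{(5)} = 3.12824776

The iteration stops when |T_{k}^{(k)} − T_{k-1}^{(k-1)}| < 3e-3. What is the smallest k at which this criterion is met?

|T_{1}^{(1)} − T_{0}^{(0)}| = 1.02694136 ≥ 3e-3
|T_{2}^{(2)} − T_{1}^{(1)}| = 0.01754639 ≥ 3e-3
|T_{3}^{(3)} − T_{2}^{(2)}| = 0.00011095 < 3e-3

k = 3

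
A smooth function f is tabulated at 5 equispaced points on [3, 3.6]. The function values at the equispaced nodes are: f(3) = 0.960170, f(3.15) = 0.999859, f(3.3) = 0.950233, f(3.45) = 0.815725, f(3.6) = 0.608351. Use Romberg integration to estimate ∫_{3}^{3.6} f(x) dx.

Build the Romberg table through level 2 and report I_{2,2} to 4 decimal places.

0.5365

I_{0,0} (trapezoid, 1 panel, h=0.6000): 0.470556
I_{1,0} (trapezoid, 2 panels, h=0.3000): 0.520348
I_{2,0} (trapezoid, 4 panels, h=0.1500): 0.532512
I_{1,1} = 0.520348 + (0.520348 − 0.470556)/3 = 0.536945
I_{2,1} = 0.532512 + (0.532512 − 0.520348)/3 = 0.536567
I_{2,2} = 0.536567 + (0.536567 − 0.536945)/15 = 0.536542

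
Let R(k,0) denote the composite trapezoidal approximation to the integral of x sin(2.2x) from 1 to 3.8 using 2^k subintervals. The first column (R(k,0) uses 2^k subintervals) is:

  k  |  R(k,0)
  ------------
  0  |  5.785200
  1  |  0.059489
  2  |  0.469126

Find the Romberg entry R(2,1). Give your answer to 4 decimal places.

0.6057

R(2,1) = (4·0.469126 − 0.059489) / 3 = 0.605672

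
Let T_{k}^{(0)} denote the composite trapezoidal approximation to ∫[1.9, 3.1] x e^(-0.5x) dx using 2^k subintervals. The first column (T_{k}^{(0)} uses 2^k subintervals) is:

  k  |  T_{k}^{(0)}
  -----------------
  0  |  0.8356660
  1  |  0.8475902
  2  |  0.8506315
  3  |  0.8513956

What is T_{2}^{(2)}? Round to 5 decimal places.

0.85165

Richardson extrapolation on the trapezoidal column (denominator 4−1=3):
T_{1}^{(1)} = 0.8475902 + (0.8475902 − 0.8356660)/3 = 0.8515649
T_{2}^{(1)} = 0.8506315 + (0.8506315 − 0.8475902)/3 = 0.8516453
T_{2}^{(2)} = 0.8516453 + (0.8516453 − 0.8515649)/15 = 0.8516507
(Column j=1 coincides with Simpson's rule on the same nodes.)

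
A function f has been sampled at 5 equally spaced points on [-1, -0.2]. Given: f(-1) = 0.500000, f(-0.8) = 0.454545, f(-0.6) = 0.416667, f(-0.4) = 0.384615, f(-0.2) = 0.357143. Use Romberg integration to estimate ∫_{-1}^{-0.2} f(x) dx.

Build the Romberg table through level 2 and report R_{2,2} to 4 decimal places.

0.3365

R_{0,0} (trapezoid, 1 panel, h=0.8000): 0.342857
R_{1,0} (trapezoid, 2 panels, h=0.4000): 0.338095
R_{2,0} (trapezoid, 4 panels, h=0.2000): 0.336880
R_{1,1} = 0.338095 + (0.338095 − 0.342857)/3 = 0.336508
R_{2,1} = 0.336880 + (0.336880 − 0.338095)/3 = 0.336475
R_{2,2} = 0.336475 + (0.336475 − 0.336508)/15 = 0.336473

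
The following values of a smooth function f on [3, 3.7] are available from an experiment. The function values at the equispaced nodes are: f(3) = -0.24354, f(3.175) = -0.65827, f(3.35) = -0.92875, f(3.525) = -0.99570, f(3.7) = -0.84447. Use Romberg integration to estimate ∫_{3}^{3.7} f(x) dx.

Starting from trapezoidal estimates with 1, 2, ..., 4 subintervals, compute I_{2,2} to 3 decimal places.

I_{0,0} (trapezoid, 1 panel, h=0.7000): -0.38080
I_{1,0} (trapezoid, 2 panels, h=0.3500): -0.51546
I_{2,0} (trapezoid, 4 panels, h=0.1750): -0.54718
I_{1,1} = -0.51546 + (-0.51546 − (-0.38080))/3 = -0.56035
I_{2,1} = -0.54718 + (-0.54718 − (-0.51546))/3 = -0.55775
I_{2,2} = -0.55775 + (-0.55775 − (-0.56035))/15 = -0.55758

-0.558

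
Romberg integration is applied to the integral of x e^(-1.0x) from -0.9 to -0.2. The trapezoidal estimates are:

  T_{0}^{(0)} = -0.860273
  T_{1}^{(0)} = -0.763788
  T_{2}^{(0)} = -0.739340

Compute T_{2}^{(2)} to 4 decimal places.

T_{1}^{(1)} = (4·(-0.763788) − (-0.860273)) / 3 = -0.731626
T_{2}^{(1)} = (4·(-0.739340) − (-0.763788)) / 3 = -0.731191
T_{2}^{(2)} = -0.731191 + (-0.731191 − (-0.731626))/15 = -0.731162

-0.7312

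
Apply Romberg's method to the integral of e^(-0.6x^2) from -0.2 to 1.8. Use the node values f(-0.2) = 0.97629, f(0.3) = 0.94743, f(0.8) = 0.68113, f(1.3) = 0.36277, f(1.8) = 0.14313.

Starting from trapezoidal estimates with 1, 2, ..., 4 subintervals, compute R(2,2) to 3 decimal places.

1.287

R(0,0) (trapezoid, 1 panel, h=2.0000): 1.11942
R(1,0) (trapezoid, 2 panels, h=1.0000): 1.24084
R(2,0) (trapezoid, 4 panels, h=0.5000): 1.27552
R(1,1) = 1.24084 + (1.24084 − 1.11942)/3 = 1.28131
R(2,1) = 1.27552 + (1.27552 − 1.24084)/3 = 1.28708
R(2,2) = 1.28708 + (1.28708 − 1.28131)/15 = 1.28746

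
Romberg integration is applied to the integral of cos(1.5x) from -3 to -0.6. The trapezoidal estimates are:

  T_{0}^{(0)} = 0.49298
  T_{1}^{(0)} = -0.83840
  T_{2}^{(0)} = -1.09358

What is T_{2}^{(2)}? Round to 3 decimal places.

-1.172

T_{1}^{(1)} = (4·(-0.83840) − 0.49298) / 3 = -1.28219
T_{2}^{(1)} = -1.09358 + (-1.09358 − (-0.83840))/3 = -1.17864
T_{2}^{(2)} = (16·(-1.17864) − (-1.28219)) / 15 = -1.17174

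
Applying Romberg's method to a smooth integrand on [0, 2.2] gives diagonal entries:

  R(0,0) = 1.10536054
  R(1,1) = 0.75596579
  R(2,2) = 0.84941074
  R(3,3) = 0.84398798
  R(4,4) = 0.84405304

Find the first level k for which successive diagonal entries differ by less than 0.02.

k = 3

|R(1,1) − R(0,0)| = 0.34939475 ≥ 0.02
|R(2,2) − R(1,1)| = 0.09344495 ≥ 0.02
|R(3,3) − R(2,2)| = 0.00542276 < 0.02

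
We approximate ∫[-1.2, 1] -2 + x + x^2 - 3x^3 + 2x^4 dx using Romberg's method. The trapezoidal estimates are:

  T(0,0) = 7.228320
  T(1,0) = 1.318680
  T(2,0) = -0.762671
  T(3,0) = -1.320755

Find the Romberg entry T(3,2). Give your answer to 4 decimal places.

-1.5101

T(2,1) = (4·(-0.762671) − 1.318680) / 3 = -1.456455
T(3,1) = -1.320755 + (-1.320755 − (-0.762671))/3 = -1.506783
T(3,2) = -1.506783 + (-1.506783 − (-1.456455))/15 = -1.510138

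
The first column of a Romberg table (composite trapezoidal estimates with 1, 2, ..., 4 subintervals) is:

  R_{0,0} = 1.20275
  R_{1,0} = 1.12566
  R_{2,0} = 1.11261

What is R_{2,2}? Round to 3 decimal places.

1.109

R_{1,1} = 1.12566 + (1.12566 − 1.20275)/3 = 1.09996
R_{2,1} = 1.11261 + (1.11261 − 1.12566)/3 = 1.10826
R_{2,2} = (16·1.10826 − 1.09996) / 15 = 1.10881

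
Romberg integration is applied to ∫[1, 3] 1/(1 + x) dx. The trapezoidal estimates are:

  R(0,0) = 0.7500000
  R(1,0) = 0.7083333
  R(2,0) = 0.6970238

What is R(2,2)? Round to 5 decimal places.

Richardson extrapolation on the trapezoidal column (denominator 4−1=3):
R(1,1) = 0.7083333 + (0.7083333 − 0.7500000)/3 = 0.6944444
R(2,1) = 0.6970238 + (0.6970238 − 0.7083333)/3 = 0.6932540
R(2,2) = 0.6932540 + (0.6932540 − 0.6944444)/15 = 0.6931746
(Column j=1 coincides with Simpson's rule on the same nodes.)

0.69317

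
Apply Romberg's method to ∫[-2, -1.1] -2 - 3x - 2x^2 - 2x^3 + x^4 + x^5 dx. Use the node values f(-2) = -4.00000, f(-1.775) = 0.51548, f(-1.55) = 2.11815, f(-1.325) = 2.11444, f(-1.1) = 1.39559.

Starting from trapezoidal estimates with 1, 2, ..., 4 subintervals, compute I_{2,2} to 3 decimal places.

I_{0,0} (trapezoid, 1 panel, h=0.9000): -1.17198
I_{1,0} (trapezoid, 2 panels, h=0.4500): 0.36718
I_{2,0} (trapezoid, 4 panels, h=0.2250): 0.77532
I_{1,1} = 0.36718 + (0.36718 − (-1.17198))/3 = 0.88023
I_{2,1} = 0.77532 + (0.77532 − 0.36718)/3 = 0.91137
I_{2,2} = 0.91137 + (0.91137 − 0.88023)/15 = 0.91345

0.913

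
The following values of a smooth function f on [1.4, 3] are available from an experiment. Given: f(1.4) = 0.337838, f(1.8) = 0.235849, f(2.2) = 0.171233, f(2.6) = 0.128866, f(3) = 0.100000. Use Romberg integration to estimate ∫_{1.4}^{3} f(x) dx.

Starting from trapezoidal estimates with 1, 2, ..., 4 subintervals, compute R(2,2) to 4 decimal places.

R(0,0) (trapezoid, 1 panel, h=1.6000): 0.350270
R(1,0) (trapezoid, 2 panels, h=0.8000): 0.312122
R(2,0) (trapezoid, 4 panels, h=0.4000): 0.301947
R(1,1) = 0.312122 + (0.312122 − 0.350270)/3 = 0.299406
R(2,1) = 0.301947 + (0.301947 − 0.312122)/3 = 0.298555
R(2,2) = 0.298555 + (0.298555 − 0.299406)/15 = 0.298498

0.2985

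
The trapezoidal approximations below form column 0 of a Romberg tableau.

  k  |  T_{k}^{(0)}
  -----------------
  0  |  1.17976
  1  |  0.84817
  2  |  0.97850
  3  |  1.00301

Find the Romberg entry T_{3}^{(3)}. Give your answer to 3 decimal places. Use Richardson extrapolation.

1.010

Richardson extrapolation on the trapezoidal column (denominator 4−1=3):
T_{1}^{(1)} = (4·0.84817 − 1.17976) / 3 = 0.73764
T_{2}^{(1)} = (4·0.97850 − 0.84817) / 3 = 1.02194
T_{3}^{(1)} = 1.00301 + (1.00301 − 0.97850)/3 = 1.01118
T_{2}^{(2)} = (16·1.02194 − 0.73764) / 15 = 1.04089
T_{3}^{(2)} = (16·1.01118 − 1.02194) / 15 = 1.01046
T_{3}^{(3)} = 1.01046 + (1.01046 − 1.04089)/63 = 1.00998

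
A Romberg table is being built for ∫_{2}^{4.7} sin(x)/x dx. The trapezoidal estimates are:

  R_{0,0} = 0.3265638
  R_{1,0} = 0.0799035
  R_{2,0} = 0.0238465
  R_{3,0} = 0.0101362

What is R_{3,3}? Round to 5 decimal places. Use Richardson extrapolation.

R_{1,1} = 0.0799035 + (0.0799035 − 0.3265638)/3 = -0.0023166
R_{2,1} = (4·0.0238465 − 0.0799035) / 3 = 0.0051608
R_{3,1} = 0.0101362 + (0.0101362 − 0.0238465)/3 = 0.0055661
R_{2,2} = 0.0051608 + (0.0051608 − (-0.0023166))/15 = 0.0056593
R_{3,2} = (16·0.0055661 − 0.0051608) / 15 = 0.0055931
R_{3,3} = (64·0.0055931 − 0.0056593) / 63 = 0.0055920

0.00559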